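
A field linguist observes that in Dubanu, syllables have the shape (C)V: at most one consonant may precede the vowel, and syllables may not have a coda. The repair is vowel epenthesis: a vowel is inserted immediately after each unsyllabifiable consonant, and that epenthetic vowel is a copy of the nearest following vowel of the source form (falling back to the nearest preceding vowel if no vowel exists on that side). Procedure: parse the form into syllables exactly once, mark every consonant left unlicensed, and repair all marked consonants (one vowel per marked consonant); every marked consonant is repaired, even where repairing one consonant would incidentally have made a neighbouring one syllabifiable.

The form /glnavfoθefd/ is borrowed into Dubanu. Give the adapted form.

The consonants /g/, /l/, /v/, /f/, /d/ cannot be parsed into a legal (C)V syllable (no codas are permitted; onsets are limited to one consonant).
Each unlicensed consonant becomes the onset of a new syllable: /g/ → /ga/, /l/ → /la/, /v/ → /vo/, /f/ → /fe/, /d/ → /de/.

galanavofoθefede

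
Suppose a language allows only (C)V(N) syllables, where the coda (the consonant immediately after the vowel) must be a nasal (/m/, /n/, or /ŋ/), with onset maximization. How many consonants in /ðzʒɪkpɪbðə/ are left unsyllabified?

4

The consonants /ð/, /z/, /k/, /b/ cannot be parsed into a legal (C)V(N) syllable (only a nasal (/m/, /n/, or /ŋ/) is licensed in coda position; onsets are limited to one consonant).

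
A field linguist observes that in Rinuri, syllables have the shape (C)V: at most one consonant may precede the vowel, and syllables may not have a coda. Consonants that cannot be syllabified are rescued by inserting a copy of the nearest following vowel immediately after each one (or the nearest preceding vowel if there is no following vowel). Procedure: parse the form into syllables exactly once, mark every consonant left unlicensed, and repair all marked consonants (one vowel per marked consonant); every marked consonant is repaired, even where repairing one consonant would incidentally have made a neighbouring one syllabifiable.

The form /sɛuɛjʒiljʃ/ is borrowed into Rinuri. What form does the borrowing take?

The consonants /j/, /l/, /j/, /ʃ/ cannot be parsed into a legal (C)V syllable (no codas are permitted; onsets are limited to one consonant).
Inserting the epenthetic vowel yields /j/ → /ji/, /l/ → /li/, /j/ → /ji/, /ʃ/ → /ʃi/.

sɛuɛjiʒilijiʃi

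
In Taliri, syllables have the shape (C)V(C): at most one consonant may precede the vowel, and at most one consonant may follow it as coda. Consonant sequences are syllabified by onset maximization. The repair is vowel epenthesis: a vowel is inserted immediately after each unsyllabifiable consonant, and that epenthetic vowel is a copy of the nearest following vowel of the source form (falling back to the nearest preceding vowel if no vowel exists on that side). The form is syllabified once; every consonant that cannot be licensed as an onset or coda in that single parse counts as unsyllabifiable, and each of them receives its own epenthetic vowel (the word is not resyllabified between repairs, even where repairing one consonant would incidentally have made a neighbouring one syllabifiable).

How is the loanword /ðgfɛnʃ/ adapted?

Under (C)V(C), the unsyllabifiable consonants are /ð/, /g/, /ʃ/ (at most one coda consonant is licensed; onsets are limited to one consonant).
Each unlicensed consonant becomes the onset of a new syllable: /ð/ → /ðɛ/, /g/ → /gɛ/, /ʃ/ → /ʃɛ/.

ðɛgɛfɛnʃɛ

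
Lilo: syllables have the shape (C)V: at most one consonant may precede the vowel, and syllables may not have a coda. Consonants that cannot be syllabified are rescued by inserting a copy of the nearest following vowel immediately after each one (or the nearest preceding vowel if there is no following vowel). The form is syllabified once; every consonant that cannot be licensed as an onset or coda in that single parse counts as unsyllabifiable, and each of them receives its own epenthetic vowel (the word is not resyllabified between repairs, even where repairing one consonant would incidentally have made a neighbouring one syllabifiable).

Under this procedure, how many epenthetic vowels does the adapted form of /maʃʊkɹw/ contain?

The unsyllabifiable consonants are /k/, /ɹ/, /w/; each receives one epenthetic vowel.

3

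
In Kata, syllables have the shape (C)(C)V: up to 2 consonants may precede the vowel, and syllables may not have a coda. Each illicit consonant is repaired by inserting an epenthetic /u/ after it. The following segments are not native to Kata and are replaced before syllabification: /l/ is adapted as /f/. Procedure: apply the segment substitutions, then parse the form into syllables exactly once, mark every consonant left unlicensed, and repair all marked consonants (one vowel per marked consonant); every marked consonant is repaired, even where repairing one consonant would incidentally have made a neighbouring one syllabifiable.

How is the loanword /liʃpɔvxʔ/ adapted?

fiʃpɔvuxuʔu

Substitution: /l/ → /f/, giving /fiʃpɔvxʔ/.
Under (C)(C)V, the unsyllabifiable consonants are /v/, /x/, /ʔ/ (no codas are permitted; onsets may contain at most 2 consonants).
Epenthesis after each stranded consonant: /v/ → /vu/, /x/ → /xu/, /ʔ/ → /ʔu/.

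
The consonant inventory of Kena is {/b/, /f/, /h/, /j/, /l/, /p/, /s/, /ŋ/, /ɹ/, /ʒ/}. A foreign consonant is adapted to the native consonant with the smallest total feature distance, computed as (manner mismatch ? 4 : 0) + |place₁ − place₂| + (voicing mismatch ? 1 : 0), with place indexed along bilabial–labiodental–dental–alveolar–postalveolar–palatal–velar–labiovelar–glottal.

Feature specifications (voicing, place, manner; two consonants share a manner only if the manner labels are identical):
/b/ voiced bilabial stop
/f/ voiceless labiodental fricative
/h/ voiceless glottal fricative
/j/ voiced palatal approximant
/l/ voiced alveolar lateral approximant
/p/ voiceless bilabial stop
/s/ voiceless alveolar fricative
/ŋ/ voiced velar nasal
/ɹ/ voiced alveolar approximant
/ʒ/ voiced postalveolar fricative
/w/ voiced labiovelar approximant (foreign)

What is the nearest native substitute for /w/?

j

/j/ is closest: same manner (approximant), place distance 2 (labiovelar→palatal), same voicing; total 2. Next closest is /ɹ/ at distance 4.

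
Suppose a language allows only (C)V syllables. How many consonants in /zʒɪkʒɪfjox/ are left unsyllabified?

4

Syllabifying with onset maximization leaves /z/, /k/, /f/, /x/ stranded (no codas are permitted; onsets are limited to one consonant).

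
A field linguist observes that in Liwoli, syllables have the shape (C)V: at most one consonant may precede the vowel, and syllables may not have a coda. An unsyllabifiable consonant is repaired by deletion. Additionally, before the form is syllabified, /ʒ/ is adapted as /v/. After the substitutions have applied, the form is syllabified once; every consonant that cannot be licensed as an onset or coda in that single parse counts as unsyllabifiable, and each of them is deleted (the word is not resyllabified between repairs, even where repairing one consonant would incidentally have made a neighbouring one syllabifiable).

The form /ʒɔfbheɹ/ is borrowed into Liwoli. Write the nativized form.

vɔhe

Substitution: /ʒ/ → /v/, giving /vɔfbheɹ/.
Under (C)V, the unsyllabifiable consonants are /f/, /b/, /ɹ/ (no codas are permitted; onsets are limited to one consonant).
Each unlicensed consonant is deleted: /f/, /b/, /ɹ/.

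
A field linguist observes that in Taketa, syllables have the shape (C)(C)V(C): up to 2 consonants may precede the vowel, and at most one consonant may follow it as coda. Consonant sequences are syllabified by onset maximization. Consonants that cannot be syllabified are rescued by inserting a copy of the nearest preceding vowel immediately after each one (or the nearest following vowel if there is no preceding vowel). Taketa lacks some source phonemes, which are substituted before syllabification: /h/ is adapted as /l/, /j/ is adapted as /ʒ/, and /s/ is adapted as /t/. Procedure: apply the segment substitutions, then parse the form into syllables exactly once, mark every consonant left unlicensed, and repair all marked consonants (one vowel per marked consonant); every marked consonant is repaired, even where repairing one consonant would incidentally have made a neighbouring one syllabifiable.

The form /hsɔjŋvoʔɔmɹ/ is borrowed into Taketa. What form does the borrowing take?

Substitution: /h/ → /l/, /s/ → /t/, /j/ → /ʒ/, giving /ltɔʒŋvoʔɔmɹ/.
The consonants /ɹ/ cannot be parsed into a legal (C)(C)V(C) syllable (at most one coda consonant is licensed; onsets may contain at most 2 consonants).
Epenthesis after each stranded consonant: /ɹ/ → /ɹɔ/.

ltɔʒŋvoʔɔmɹɔ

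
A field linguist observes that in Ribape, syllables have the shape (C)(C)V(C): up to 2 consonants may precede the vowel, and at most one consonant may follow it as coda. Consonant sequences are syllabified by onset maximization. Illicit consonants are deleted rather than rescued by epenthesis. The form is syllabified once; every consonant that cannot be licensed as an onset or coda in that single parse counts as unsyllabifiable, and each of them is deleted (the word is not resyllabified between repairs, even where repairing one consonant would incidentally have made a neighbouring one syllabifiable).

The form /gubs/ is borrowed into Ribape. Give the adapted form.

The consonants /s/ cannot be parsed into a legal (C)(C)V(C) syllable (at most one coda consonant is licensed; onsets may contain at most 2 consonants).
Deletion applies to /s/.

gub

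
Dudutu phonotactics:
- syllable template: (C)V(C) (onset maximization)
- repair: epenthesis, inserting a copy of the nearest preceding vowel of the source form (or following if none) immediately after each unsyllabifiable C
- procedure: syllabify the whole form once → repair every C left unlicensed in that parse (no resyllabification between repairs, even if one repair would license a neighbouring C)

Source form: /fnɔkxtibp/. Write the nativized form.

Under (C)V(C), the unsyllabifiable consonants are /f/, /x/, /p/ (at most one coda consonant is licensed; onsets are limited to one consonant).
Inserting the epenthetic vowel yields /f/ → /fɔ/, /x/ → /xɔ/, /p/ → /pi/.

fɔnɔkxɔtibpi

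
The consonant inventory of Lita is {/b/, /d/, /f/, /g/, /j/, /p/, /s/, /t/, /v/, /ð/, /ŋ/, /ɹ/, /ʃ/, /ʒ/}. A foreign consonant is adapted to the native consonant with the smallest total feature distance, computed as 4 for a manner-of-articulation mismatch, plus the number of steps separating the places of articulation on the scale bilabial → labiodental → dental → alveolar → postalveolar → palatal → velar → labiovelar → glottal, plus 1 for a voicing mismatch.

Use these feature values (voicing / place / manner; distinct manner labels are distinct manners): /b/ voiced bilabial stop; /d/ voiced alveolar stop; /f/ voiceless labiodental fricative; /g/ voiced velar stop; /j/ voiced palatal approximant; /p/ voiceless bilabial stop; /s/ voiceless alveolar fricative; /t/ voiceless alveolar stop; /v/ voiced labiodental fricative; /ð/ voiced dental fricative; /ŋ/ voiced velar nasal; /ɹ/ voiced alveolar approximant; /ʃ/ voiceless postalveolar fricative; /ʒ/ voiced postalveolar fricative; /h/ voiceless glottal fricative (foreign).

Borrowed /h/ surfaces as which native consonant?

ʃ

/ʃ/ is closest: same manner (fricative), place distance 4 (glottal→postalveolar), same voicing; total 4. Next closest is /s/ at distance 5.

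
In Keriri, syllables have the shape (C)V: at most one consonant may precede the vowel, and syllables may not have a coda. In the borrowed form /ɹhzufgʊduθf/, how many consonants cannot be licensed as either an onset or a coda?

Under (C)V, the unsyllabifiable consonants are /ɹ/, /h/, /f/, /θ/, /f/ (no codas are permitted; onsets are limited to one consonant).

5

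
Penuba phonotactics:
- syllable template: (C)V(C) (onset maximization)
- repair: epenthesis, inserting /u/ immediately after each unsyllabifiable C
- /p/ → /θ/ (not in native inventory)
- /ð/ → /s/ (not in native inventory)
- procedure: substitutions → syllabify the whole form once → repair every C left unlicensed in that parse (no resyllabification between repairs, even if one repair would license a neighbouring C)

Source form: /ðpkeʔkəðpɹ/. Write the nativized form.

suθukeʔkəsθuɹu

Substitution: /ð/ → /s/, /p/ → /θ/, giving /sθkeʔkəsθɹ/.
The consonants /s/, /θ/, /θ/, /ɹ/ cannot be parsed into a legal (C)V(C) syllable (at most one coda consonant is licensed; onsets are limited to one consonant).
Epenthesis after each stranded consonant: /s/ → /su/, /θ/ → /θu/, /θ/ → /θu/, /ɹ/ → /ɹu/.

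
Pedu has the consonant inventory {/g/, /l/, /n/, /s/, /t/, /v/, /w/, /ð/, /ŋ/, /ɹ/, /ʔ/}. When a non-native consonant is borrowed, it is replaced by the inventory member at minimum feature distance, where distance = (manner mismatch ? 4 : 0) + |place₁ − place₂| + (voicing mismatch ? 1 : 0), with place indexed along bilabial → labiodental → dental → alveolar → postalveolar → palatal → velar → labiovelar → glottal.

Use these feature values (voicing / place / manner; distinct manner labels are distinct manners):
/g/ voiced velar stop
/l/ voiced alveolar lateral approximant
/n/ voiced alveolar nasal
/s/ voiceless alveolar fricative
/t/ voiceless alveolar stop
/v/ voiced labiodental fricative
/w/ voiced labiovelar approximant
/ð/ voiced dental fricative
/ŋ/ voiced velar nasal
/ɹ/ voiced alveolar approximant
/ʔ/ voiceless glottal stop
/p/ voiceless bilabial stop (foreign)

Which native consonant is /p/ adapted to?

t

/t/ is closest: same manner (stop), place distance 3 (bilabial→alveolar), same voicing; total 3. Next closest is /v/ at distance 6.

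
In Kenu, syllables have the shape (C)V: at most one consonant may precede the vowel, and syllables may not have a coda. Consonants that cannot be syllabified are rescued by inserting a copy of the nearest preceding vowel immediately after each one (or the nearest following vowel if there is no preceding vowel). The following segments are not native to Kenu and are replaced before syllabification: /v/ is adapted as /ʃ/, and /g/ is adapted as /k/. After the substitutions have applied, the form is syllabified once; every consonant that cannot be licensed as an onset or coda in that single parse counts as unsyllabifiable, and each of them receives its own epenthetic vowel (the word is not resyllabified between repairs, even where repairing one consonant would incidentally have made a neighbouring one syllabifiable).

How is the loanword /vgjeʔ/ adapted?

Substitution: /v/ → /ʃ/, /g/ → /k/, giving /ʃkjeʔ/.
Under (C)V, the unsyllabifiable consonants are /ʃ/, /k/, /ʔ/ (no codas are permitted; onsets are limited to one consonant).
Each unlicensed consonant becomes the onset of a new syllable: /ʃ/ → /ʃe/, /k/ → /ke/, /ʔ/ → /ʔe/.

ʃekejeʔe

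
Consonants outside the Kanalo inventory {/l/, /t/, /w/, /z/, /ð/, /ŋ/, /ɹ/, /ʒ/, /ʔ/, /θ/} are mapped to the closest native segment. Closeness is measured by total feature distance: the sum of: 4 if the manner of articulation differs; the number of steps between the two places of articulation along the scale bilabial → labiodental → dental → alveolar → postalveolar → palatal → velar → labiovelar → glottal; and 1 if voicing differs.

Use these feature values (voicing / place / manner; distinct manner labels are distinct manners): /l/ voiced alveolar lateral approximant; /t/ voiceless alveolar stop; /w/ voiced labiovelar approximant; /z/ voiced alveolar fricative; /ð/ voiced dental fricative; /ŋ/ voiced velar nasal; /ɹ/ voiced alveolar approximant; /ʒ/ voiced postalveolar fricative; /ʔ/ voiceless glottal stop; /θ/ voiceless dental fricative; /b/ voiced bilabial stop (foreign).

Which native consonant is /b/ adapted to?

t

/t/ is closest: same manner (stop), place distance 3 (bilabial→alveolar), voicing differs (+1); total 4. Next closest is /ð/ at distance 6.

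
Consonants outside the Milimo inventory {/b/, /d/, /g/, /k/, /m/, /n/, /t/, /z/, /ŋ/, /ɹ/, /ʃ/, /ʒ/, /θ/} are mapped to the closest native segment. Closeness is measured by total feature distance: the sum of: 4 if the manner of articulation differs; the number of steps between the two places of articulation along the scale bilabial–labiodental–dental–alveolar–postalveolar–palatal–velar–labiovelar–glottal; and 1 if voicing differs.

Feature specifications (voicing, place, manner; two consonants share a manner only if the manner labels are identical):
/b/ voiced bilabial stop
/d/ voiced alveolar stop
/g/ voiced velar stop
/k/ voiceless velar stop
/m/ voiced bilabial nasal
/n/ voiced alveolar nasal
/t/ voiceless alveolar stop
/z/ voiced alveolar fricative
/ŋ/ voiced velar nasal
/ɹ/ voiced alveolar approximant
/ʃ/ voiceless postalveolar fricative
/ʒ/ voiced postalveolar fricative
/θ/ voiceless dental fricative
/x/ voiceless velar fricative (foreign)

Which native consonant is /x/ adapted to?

/ʃ/ is closest: same manner (fricative), place distance 2 (velar→postalveolar), same voicing; total 2. Next closest is /ʒ/ at distance 3.

ʃ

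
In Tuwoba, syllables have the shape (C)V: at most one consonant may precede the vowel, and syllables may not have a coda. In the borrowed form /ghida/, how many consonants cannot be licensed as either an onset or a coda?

Syllabifying with onset maximization leaves /g/ stranded (no codas are permitted; onsets are limited to one consonant).

1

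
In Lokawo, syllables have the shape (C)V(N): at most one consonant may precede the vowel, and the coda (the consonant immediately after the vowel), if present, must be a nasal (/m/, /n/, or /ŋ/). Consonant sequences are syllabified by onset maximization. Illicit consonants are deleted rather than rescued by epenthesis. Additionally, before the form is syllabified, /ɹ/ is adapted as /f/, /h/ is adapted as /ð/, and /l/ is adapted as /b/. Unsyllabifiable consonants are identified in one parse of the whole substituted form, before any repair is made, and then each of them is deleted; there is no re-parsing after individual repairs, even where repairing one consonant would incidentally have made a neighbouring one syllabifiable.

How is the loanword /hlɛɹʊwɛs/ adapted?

Substitution: /h/ → /ð/, /l/ → /b/, /ɹ/ → /f/, giving /ðbɛfʊwɛs/.
Syllabifying with onset maximization leaves /ð/, /s/ stranded (only a nasal (/m/, /n/, or /ŋ/) is licensed in coda position; onsets are limited to one consonant).
Deleting the stranded consonants removes /ð/, /s/.

bɛfʊwɛ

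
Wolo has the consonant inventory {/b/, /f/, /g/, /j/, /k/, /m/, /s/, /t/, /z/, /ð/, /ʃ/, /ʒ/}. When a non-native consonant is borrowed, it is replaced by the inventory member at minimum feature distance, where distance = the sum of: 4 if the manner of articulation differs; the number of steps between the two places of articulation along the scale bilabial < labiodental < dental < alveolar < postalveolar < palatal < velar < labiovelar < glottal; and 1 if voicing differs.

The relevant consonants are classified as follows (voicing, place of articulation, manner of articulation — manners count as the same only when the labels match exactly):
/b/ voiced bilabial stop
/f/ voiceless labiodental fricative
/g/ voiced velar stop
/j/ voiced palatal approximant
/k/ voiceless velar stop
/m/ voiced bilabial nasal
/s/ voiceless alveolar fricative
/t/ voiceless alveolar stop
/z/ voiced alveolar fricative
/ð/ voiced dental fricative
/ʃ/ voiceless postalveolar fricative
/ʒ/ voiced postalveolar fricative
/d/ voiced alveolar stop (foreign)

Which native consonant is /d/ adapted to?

/t/ is closest: same manner (stop), place distance 0 (alveolar→alveolar), voicing differs (+1); total 1. Next closest is /b/ at distance 3.

t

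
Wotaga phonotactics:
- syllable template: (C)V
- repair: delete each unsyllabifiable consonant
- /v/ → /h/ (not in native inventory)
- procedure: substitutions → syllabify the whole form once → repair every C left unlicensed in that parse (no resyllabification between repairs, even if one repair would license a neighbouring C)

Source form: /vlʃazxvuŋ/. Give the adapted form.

Substitution: /v/ → /h/, giving /hlʃazxhuŋ/.
Under (C)V, the unsyllabifiable consonants are /h/, /l/, /z/, /x/, /ŋ/ (no codas are permitted; onsets are limited to one consonant).
Each unlicensed consonant is deleted: /h/, /l/, /z/, /x/, /ŋ/.

ʃahu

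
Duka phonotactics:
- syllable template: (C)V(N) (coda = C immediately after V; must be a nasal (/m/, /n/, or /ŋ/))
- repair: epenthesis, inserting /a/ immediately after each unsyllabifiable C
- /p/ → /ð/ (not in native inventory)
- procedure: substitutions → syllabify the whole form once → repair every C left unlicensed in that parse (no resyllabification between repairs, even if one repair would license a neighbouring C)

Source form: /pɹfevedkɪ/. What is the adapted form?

Substitution: /p/ → /ð/, giving /ðɹfevedkɪ/.
Syllabifying with onset maximization leaves /ð/, /ɹ/, /d/ stranded (only a nasal (/m/, /n/, or /ŋ/) is licensed in coda position; onsets are limited to one consonant).
Inserting the epenthetic vowel yields /ð/ → /ða/, /ɹ/ → /ɹa/, /d/ → /da/.

ðaɹafevedakɪ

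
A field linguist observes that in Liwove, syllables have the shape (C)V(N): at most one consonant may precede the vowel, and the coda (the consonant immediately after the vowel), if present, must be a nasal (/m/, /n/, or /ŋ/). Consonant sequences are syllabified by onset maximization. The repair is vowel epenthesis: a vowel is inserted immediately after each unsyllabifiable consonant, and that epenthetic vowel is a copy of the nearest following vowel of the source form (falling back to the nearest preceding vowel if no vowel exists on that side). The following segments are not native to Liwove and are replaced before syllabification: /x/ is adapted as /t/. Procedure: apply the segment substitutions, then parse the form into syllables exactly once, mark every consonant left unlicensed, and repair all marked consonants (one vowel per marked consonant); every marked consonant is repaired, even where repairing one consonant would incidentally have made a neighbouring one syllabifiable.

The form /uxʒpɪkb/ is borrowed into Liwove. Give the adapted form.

Substitution: /x/ → /t/, giving /utʒpɪkb/.
Syllabifying with onset maximization leaves /t/, /ʒ/, /k/, /b/ stranded (only a nasal (/m/, /n/, or /ŋ/) is licensed in coda position; onsets are limited to one consonant).
Inserting the epenthetic vowel yields /t/ → /tɪ/, /ʒ/ → /ʒɪ/, /k/ → /kɪ/, /b/ → /bɪ/.

utɪʒɪpɪkɪbɪ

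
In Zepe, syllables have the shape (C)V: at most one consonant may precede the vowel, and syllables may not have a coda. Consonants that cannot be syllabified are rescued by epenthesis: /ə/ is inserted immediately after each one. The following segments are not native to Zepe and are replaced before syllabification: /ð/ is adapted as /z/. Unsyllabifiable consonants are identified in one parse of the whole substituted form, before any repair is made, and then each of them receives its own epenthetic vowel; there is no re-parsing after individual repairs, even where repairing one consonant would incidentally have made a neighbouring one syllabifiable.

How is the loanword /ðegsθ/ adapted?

Substitution: /ð/ → /z/, giving /zegsθ/.
Syllabifying with onset maximization leaves /g/, /s/, /θ/ stranded (no codas are permitted; onsets are limited to one consonant).
Each unlicensed consonant becomes the onset of a new syllable: /g/ → /gə/, /s/ → /sə/, /θ/ → /θə/.

zegəsəθə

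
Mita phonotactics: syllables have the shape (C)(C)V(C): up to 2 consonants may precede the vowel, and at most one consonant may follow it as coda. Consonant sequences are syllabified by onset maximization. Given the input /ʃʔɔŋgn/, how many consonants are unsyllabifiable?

2

Syllabifying with onset maximization leaves /g/, /n/ stranded (at most one coda consonant is licensed; onsets may contain at most 2 consonants).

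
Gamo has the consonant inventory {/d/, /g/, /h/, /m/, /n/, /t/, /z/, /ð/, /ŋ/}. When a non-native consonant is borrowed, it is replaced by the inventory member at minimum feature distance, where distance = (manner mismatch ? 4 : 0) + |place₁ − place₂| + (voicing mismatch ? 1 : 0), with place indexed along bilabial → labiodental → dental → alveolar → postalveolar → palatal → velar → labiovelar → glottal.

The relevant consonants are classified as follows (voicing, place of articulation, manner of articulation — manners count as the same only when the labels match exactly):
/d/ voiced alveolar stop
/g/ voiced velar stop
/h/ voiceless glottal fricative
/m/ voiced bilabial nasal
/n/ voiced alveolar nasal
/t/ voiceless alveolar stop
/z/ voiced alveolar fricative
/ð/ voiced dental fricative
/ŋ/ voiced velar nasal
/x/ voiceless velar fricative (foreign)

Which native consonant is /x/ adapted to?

/h/ is closest: same manner (fricative), place distance 2 (velar→glottal), same voicing; total 2. Next closest is /z/ at distance 4.

h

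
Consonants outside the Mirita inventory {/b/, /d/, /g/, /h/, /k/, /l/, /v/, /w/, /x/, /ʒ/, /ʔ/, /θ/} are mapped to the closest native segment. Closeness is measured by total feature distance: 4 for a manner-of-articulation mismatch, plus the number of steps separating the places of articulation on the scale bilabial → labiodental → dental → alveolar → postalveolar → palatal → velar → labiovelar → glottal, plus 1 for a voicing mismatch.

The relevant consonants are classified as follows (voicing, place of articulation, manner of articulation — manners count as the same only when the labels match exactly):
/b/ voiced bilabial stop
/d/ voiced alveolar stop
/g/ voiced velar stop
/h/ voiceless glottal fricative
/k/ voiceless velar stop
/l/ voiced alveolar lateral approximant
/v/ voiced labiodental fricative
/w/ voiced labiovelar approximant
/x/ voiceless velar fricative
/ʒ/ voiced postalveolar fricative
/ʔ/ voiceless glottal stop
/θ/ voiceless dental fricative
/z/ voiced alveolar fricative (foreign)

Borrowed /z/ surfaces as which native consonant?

/ʒ/ is closest: same manner (fricative), place distance 1 (alveolar→postalveolar), same voicing; total 1. Next closest is /v/ at distance 2.

ʒ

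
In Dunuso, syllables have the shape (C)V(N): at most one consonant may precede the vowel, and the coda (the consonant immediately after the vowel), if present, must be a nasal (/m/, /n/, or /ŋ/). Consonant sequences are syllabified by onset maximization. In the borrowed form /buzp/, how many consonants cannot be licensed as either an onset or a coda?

Syllabifying with onset maximization leaves /z/, /p/ stranded (only a nasal (/m/, /n/, or /ŋ/) is licensed in coda position; onsets are limited to one consonant).

2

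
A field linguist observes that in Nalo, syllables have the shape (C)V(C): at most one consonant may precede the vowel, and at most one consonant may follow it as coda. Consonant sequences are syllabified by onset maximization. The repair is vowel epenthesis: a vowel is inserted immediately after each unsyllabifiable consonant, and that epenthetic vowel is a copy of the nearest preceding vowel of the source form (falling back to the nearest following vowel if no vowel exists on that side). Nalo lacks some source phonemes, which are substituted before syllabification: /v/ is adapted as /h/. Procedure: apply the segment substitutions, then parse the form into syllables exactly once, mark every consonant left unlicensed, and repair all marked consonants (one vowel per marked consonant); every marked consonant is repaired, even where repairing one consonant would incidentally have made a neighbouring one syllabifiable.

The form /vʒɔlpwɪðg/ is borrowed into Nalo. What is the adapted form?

hɔʒɔlpɔwɪðgɪ

Substitution: /v/ → /h/, giving /hʒɔlpwɪðg/.
Syllabifying with onset maximization leaves /h/, /p/, /g/ stranded (at most one coda consonant is licensed; onsets are limited to one consonant).
Inserting the epenthetic vowel yields /h/ → /hɔ/, /p/ → /pɔ/, /g/ → /gɪ/.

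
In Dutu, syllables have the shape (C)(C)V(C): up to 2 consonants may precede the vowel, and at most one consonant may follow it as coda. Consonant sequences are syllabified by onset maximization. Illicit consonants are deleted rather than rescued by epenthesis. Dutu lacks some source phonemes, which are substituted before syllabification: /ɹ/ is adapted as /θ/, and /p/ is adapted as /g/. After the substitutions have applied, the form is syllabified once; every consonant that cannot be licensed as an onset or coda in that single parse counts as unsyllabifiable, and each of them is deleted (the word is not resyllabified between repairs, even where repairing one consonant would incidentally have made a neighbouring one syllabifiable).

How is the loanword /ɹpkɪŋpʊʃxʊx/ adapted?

Substitution: /ɹ/ → /θ/, /p/ → /g/, giving /θgkɪŋgʊʃxʊx/.
The consonants /θ/ cannot be parsed into a legal (C)(C)V(C) syllable (at most one coda consonant is licensed; onsets may contain at most 2 consonants).
Each unlicensed consonant is deleted: /θ/.

gkɪŋgʊʃxʊx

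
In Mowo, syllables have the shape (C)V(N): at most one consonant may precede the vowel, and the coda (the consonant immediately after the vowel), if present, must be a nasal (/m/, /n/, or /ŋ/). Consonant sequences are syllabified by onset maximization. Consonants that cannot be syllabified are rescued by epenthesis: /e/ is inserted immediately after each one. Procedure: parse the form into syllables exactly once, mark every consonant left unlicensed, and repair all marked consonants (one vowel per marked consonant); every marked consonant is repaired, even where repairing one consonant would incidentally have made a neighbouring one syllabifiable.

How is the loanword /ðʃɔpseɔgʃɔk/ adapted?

ðeʃɔpeseɔgeʃɔke

Syllabifying with onset maximization leaves /ð/, /p/, /g/, /k/ stranded (only a nasal (/m/, /n/, or /ŋ/) is licensed in coda position; onsets are limited to one consonant).
Epenthesis after each stranded consonant: /ð/ → /ðe/, /p/ → /pe/, /g/ → /ge/, /k/ → /ke/.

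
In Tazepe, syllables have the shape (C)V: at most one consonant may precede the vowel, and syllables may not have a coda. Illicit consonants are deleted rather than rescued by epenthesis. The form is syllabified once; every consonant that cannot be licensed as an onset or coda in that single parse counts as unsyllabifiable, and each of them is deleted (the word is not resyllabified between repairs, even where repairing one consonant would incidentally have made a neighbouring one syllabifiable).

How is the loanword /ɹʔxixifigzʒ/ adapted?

xixifi

Under (C)V, the unsyllabifiable consonants are /ɹ/, /ʔ/, /g/, /z/, /ʒ/ (no codas are permitted; onsets are limited to one consonant).
Each unlicensed consonant is deleted: /ɹ/, /ʔ/, /g/, /z/, /ʒ/.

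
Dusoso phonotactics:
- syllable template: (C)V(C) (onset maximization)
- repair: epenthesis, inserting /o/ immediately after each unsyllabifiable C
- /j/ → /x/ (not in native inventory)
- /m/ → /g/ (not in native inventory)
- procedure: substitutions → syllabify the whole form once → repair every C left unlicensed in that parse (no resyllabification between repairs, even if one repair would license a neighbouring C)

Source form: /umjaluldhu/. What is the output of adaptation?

ugxaluldohu

Substitution: /m/ → /g/, /j/ → /x/, giving /ugxaluldhu/.
The consonants /d/ cannot be parsed into a legal (C)V(C) syllable (at most one coda consonant is licensed; onsets are limited to one consonant).
Each unlicensed consonant becomes the onset of a new syllable: /d/ → /do/.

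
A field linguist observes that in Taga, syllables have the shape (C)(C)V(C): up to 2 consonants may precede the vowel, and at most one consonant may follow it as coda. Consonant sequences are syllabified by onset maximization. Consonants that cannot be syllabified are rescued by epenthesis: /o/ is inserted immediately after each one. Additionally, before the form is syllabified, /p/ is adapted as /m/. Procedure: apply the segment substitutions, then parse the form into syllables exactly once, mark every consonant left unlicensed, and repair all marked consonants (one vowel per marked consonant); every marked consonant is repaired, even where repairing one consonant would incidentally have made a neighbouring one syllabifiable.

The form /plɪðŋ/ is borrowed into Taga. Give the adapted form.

Substitution: /p/ → /m/, giving /mlɪðŋ/.
Under (C)(C)V(C), the unsyllabifiable consonants are /ŋ/ (at most one coda consonant is licensed; onsets may contain at most 2 consonants).
Epenthesis after each stranded consonant: /ŋ/ → /ŋo/.

mlɪðŋo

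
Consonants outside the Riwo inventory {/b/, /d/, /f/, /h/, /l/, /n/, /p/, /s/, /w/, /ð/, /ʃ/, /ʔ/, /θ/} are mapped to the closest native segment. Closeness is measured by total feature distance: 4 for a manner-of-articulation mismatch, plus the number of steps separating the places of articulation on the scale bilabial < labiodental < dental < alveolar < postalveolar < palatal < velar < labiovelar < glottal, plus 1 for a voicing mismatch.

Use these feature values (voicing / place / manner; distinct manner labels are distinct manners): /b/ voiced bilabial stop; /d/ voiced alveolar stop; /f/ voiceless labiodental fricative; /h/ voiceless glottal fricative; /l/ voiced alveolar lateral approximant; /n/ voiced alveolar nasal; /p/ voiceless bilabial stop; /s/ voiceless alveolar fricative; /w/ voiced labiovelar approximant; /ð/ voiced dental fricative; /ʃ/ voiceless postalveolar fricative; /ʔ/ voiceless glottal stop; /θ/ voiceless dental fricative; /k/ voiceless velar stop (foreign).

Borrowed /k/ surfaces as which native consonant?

/ʔ/ is closest: same manner (stop), place distance 2 (velar→glottal), same voicing; total 2. Next closest is /d/ at distance 4.

ʔ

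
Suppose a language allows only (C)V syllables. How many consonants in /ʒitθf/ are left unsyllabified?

The consonants /t/, /θ/, /f/ cannot be parsed into a legal (C)V syllable (no codas are permitted; onsets are limited to one consonant).

3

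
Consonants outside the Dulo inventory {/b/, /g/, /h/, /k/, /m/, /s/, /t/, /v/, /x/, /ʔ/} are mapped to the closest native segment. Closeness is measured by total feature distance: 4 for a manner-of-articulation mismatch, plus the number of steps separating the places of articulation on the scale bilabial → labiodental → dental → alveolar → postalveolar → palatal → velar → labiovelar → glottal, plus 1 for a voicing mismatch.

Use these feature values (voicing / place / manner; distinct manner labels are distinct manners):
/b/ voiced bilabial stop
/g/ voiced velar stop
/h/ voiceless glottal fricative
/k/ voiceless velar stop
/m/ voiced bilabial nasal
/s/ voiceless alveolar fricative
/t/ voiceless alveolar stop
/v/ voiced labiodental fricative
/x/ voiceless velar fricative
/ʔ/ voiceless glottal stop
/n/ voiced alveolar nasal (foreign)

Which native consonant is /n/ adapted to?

/m/ is closest: same manner (nasal), place distance 3 (alveolar→bilabial), same voicing; total 3. Next closest is /s/ at distance 5.

m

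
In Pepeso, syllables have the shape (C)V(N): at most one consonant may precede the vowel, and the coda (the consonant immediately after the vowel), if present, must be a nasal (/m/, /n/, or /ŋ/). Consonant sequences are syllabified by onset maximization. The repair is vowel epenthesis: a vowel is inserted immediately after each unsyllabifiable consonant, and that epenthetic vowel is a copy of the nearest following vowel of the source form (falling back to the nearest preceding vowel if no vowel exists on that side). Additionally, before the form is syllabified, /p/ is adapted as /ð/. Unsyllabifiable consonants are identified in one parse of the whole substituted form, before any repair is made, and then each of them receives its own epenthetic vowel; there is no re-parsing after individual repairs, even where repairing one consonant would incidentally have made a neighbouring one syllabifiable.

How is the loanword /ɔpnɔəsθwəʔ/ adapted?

Substitution: /p/ → /ð/, giving /ɔðnɔəsθwəʔ/.
Syllabifying with onset maximization leaves /ð/, /s/, /θ/, /ʔ/ stranded (only a nasal (/m/, /n/, or /ŋ/) is licensed in coda position; onsets are limited to one consonant).
Inserting the epenthetic vowel yields /ð/ → /ðɔ/, /s/ → /sə/, /θ/ → /θə/, /ʔ/ → /ʔə/.

ɔðɔnɔəsəθəwəʔə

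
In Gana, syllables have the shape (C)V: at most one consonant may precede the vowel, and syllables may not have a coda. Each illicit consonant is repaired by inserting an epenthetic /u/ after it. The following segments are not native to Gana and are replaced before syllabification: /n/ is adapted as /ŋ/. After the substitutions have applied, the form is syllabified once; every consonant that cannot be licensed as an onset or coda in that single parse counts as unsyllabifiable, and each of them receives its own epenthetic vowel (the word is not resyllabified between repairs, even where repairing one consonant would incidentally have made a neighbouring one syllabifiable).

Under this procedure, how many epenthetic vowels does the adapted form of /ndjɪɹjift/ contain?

After substitution the input is /ŋdjɪɹjift/.
The unsyllabifiable consonants are /ŋ/, /d/, /ɹ/, /f/, /t/; each receives one epenthetic vowel.

5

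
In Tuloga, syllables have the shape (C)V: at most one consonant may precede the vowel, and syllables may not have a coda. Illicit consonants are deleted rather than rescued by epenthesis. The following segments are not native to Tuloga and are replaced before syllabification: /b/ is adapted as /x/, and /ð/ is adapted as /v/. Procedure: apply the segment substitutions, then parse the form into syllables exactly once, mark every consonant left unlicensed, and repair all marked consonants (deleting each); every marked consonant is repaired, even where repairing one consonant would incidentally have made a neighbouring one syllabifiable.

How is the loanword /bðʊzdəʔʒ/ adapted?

Substitution: /b/ → /x/, /ð/ → /v/, giving /xvʊzdəʔʒ/.
Under (C)V, the unsyllabifiable consonants are /x/, /z/, /ʔ/, /ʒ/ (no codas are permitted; onsets are limited to one consonant).
Each unlicensed consonant is deleted: /x/, /z/, /ʔ/, /ʒ/.

vʊdə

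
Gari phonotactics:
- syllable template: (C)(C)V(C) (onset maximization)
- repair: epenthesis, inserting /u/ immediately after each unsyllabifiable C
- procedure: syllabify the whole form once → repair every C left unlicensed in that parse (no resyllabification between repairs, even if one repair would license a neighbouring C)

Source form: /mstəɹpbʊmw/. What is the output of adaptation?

mustəɹpbʊmwu

The consonants /m/, /w/ cannot be parsed into a legal (C)(C)V(C) syllable (at most one coda consonant is licensed; onsets may contain at most 2 consonants).
Each unlicensed consonant becomes the onset of a new syllable: /m/ → /mu/, /w/ → /wu/.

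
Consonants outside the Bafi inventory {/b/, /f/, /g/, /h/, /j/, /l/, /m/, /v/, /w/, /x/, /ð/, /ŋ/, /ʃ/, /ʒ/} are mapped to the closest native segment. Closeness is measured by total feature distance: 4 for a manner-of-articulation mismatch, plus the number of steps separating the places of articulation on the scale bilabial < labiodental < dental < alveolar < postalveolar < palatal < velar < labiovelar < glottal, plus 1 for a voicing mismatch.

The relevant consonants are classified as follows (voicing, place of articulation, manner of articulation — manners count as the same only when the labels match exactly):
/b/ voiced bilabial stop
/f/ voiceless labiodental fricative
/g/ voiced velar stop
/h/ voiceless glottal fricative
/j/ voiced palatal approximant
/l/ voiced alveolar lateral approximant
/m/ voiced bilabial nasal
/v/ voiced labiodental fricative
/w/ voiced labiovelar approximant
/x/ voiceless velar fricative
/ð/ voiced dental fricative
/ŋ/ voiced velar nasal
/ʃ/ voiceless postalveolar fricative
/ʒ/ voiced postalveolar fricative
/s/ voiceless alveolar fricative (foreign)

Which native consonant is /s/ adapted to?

ʃ

/ʃ/ is closest: same manner (fricative), place distance 1 (alveolar→postalveolar), same voicing; total 1. Next closest is /f/ at distance 2.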